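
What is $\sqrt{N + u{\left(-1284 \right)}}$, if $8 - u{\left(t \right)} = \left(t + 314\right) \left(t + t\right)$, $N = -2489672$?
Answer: $4 i \sqrt{311289} \approx 2231.7 i$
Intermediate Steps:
$u{\left(t \right)} = 8 - 2 t \left(314 + t\right)$ ($u{\left(t \right)} = 8 - \left(t + 314\right) \left(t + t\right) = 8 - \left(314 + t\right) 2 t = 8 - 2 t \left(314 + t\right)$)
$\sqrt{N + u{\left(-1284 \right)}} = \sqrt{-2489672 - \left(-806360 + 3297312\right)} = \sqrt{-2489672 + \left(8 + 806352 - 3297312\right)} = \sqrt{-2489672 - 2490952} = \sqrt{-4980624} = 4 i \sqrt{311289}$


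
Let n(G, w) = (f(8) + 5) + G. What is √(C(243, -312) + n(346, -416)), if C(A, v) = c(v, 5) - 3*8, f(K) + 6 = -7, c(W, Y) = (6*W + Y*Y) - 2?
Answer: I*√1535 ≈ 39.179*I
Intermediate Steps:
c(W, Y) = -2 + Y² + 6*W (c(W, Y) = (6*W + Y²) - 2 = (Y² + 6*W) - 2 = -2 + Y² + 6*W)
f(K) = -13 (f(K) = -6 - 7 = -13)
n(G, w) = -8 + G (n(G, w) = (-13 + 5) + G = -8 + G)
C(A, v) = -1 + 6*v (C(A, v) = (-2 + 5² + 6*v) - 3*8 = (-2 + 25 + 6*v) - 24 = (23 + 6*v) - 24 = -1 + 6*v)
√(C(243, -312) + n(346, -416)) = √((-1 + 6*(-312)) + (-8 + 346)) = √((-1 - 1872) + 338) = √(-1873 + 338) = √(-1535) = I*√1535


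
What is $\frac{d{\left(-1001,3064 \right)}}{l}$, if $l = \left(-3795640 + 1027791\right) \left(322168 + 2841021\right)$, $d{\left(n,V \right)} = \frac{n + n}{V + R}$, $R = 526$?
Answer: $\frac{143}{2245090995896785} \approx 6.3694 \cdot 10^{-14}$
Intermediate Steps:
$d{\left(n,V \right)} = \frac{2 n}{526 + V}$ ($d{\left(n,V \right)} = \frac{n + n}{V + 526} = \frac{2 n}{526 + V}$)
$l = -8755229510461$ ($l = \left(-2767849\right) 3163189 = -8755229510461$)
$\frac{d{\left(-1001,3064 \right)}}{l} = \frac{2 \left(-1001\right) \frac{1}{526 + 3064}}{-8755229510461} = 2 \left(-1001\right) \frac{1}{3590} \left(- \frac{1}{8755229510461}\right) = \left(- \frac{1001}{1795}\right) \left(- \frac{1}{8755229510461}\right) = \frac{143}{2245090995896785}$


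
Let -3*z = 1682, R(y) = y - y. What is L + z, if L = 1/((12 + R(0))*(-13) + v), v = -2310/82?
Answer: -4233635/7551 ≈ -560.67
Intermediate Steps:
R(y) = 0
z = -1682/3 (z = -⅓*1682 = -1682/3 ≈ -560.67)
v = -1155/41 (v = -2310*1/82 = -1155/41 ≈ -28.171)
L = -41/7551 (L = 1/((12 + 0)*(-13) - 1155/41) = 1/(12*(-13) - 1155/41) = 1/(-156 - 1155/41) = 1/(-7551/41) = -41/7551 ≈ -0.0054297)
L + z = -41/7551 - 1682/3 = -4233635/7551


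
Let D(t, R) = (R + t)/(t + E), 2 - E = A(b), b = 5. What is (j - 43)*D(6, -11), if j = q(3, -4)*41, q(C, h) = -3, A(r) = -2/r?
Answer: 2075/21 ≈ 98.810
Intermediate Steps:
E = 12/5 (E = 2 - (-2)/5 = 2 - 1*(-⅖) = 2 + ⅖ = 12/5 ≈ 2.4000)
D(t, R) = (R + t)/(12/5 + t) (D(t, R) = (R + t)/(t + 12/5) = (R + t)/(12/5 + t))
j = -123 (j = -3*41 = -123)
(j - 43)*D(6, -11) = (-123 - 43)*(5*(-11 + 6)/(12 + 5*6)) = -830*(-5)/(12 + 30) = -830*(-5)/42 = -166*(-25/42) = 2075/21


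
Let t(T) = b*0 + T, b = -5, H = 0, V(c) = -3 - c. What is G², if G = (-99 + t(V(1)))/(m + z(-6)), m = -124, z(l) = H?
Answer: 10609/15376 ≈ 0.68997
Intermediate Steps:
z(l) = 0
t(T) = T (t(T) = -5*0 + T = 0 + T = T)
G = 103/124 (G = (-99 + (-3 - 1*1))/(-124 + 0) = (-99 + (-3 - 1))/(-124) = (-99 - 4)*(-1/124) = -103*(-1/124) = 103/124 ≈ 0.83065)
G² = (103/124)² = 10609/15376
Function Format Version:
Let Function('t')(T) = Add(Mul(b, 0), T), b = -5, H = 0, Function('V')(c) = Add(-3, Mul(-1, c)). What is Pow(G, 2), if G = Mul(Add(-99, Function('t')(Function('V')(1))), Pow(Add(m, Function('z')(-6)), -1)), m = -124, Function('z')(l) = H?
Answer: Rational(10609, 15376) ≈ 0.68997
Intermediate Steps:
Function('z')(l) = 0
Function('t')(T) = T (Function('t')(T) = Add(Mul(-5, 0), T) = Add(0, T) = T)
G = Rational(103, 124) (G = Mul(Add(-99, Add(-3, Mul(-1, 1))), Pow(Add(-124, 0), -1)) = Mul(Add(-99, Add(-3, -1)), Pow(-124, -1)) = Mul(Add(-99, -4), Rational(-1, 124)) = Mul(-103, Rational(-1, 124)) = Rational(103, 124) ≈ 0.83065)
Pow(G, 2) = Pow(Rational(103, 124), 2) = Rational(10609, 15376)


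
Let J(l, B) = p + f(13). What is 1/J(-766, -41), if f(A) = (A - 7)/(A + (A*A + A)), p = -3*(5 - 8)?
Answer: 65/587 ≈ 0.11073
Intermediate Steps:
p = 9 (p = -3*(-3) = 9)
f(A) = (-7 + A)/(A**2 + 2*A) (f(A) = (-7 + A)/(A + (A**2 + A)) = (-7 + A)/(A + (A + A**2)) = (-7 + A)/(A**2 + 2*A))
J(l, B) = 587/65 (J(l, B) = 9 + (-7 + 13)/(13*(2 + 13)) = 9 + (1/13)*6/15 = 9 + (1/13)*(1/15)*6 = 9 + 2/65 = 587/65)
1/J(-766, -41) = 1/(587/65) = 65/587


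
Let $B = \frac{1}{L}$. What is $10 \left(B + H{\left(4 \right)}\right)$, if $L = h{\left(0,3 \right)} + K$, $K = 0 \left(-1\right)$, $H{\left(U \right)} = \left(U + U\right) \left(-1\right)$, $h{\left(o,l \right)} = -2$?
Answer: $-85$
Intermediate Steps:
$H{\left(U \right)} = - 2 U$ ($H{\left(U \right)} = 2 U \left(-1\right) = - 2 U$)
$K = 0$
$L = -2$ ($L = -2 + 0 = -2$)
$B = - \frac{1}{2}$ ($B = \frac{1}{-2} = - \frac{1}{2} \approx -0.5$)
$10 \left(B + H{\left(4 \right)}\right) = 10 \left(- \frac{1}{2} - 8\right) = 10 \left(- \frac{17}{2}\right) = -85$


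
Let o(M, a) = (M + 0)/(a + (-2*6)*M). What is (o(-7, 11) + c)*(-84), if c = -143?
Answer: 1141728/95 ≈ 12018.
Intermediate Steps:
o(M, a) = M/(a - 12*M)
(o(-7, 11) + c)*(-84) = (-7/(11 - 12*(-7)) - 143)*(-84) = (-7/(11 + 84) - 143)*(-84) = (-7/95 - 143)*(-84) = -13592/95*(-84) = 1141728/95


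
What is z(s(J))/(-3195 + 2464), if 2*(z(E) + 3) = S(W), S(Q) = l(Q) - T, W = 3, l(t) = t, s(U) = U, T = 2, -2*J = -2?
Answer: 5/1462 ≈ 0.0034200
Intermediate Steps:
J = 1 (J = -1/2*(-2) = 1)
S(Q) = -2 + Q (S(Q) = Q - 1*2 = Q - 2 = -2 + Q)
z(E) = -5/2 (z(E) = -3 + (-2 + 3)/2 = -3 + (1/2)*1 = -3 + 1/2 = -5/2)
z(s(J))/(-3195 + 2464) = -5/(2*(-3195 + 2464)) = -5/2/(-731) = -5/2*(-1/731) = 5/1462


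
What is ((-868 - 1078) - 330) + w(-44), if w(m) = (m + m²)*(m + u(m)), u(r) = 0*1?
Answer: -85524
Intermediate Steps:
u(r) = 0
w(m) = m*(m + m²) (w(m) = (m + m²)*(m + 0) = (m + m²)*m = m*(m + m²))
((-868 - 1078) - 330) + w(-44) = ((-868 - 1078) - 330) + (-44)²*(1 - 44) = (-1946 - 330) + 1936*(-43) = -2276 - 83248 = -85524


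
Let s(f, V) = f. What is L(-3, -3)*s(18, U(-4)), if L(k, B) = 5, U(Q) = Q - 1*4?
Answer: 90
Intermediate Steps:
U(Q) = -4 + Q (U(Q) = Q - 4 = -4 + Q)
L(-3, -3)*s(18, U(-4)) = 5*18 = 90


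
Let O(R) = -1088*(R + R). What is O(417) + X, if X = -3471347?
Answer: -4378739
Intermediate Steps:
O(R) = -2176*R
O(417) + X = -2176*417 - 3471347 = -907392 - 3471347 = -4378739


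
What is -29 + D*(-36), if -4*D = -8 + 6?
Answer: -47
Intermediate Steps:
D = 1/2 (D = -(-8 + 6)/4 = -1/4*(-2) = 1/2 ≈ 0.50000)
-29 + D*(-36) = -29 + (1/2)*(-36) = -29 - 18 = -47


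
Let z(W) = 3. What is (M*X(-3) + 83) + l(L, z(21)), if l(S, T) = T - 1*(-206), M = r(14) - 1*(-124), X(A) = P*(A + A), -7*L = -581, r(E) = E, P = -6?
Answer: 5260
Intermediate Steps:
L = 83 (L = -⅐*(-581) = 83)
X(A) = -12*A (X(A) = -6*(A + A) = -12*A)
M = 138 (M = 14 - 1*(-124) = 14 + 124 = 138)
l(S, T) = 206 + T (l(S, T) = T + 206 = 206 + T)
(M*X(-3) + 83) + l(L, z(21)) = (138*(-12*(-3)) + 83) + (206 + 3) = (138*36 + 83) + 209 = (4968 + 83) + 209 = 5051 + 209 = 5260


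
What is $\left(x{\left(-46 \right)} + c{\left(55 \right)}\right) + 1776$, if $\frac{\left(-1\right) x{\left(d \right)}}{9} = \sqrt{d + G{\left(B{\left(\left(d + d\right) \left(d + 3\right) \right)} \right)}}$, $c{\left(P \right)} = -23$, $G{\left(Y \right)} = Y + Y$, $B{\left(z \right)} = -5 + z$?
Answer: $1753 - 36 \sqrt{491} \approx 955.29$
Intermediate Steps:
$G{\left(Y \right)} = 2 Y$
$x{\left(d \right)} = - 9 \sqrt{-10 + d + 4 d \left(3 + d\right)}$ ($x{\left(d \right)} = - 9 \sqrt{d + 2 \left(-5 + \left(d + d\right) \left(d + 3\right)\right)} = - 9 \sqrt{d + 2 \left(-5 + 2 d \left(3 + d\right)\right)} = - 9 \sqrt{d + \left(-10 + 4 d \left(3 + d\right)\right)} = - 9 \sqrt{-10 + d + 4 d \left(3 + d\right)}$)
$\left(x{\left(-46 \right)} + c{\left(55 \right)}\right) + 1776 = \left(- 9 \sqrt{-10 - 46 + 4 \left(-46\right) \left(3 - 46\right)} - 23\right) + 1776 = \left(- 9 \sqrt{-10 - 46 + 4 \left(-46\right) \left(-43\right)} - 23\right) + 1776 = \left(- 9 \sqrt{-10 - 46 + 7912} - 23\right) + 1776 = \left(- 9 \sqrt{7856} - 23\right) + 1776 = \left(- 9 \cdot 4 \sqrt{491} - 23\right) + 1776 = \left(- 36 \sqrt{491} - 23\right) + 1776 = \left(-23 - 36 \sqrt{491}\right) + 1776 = 1753 - 36 \sqrt{491}$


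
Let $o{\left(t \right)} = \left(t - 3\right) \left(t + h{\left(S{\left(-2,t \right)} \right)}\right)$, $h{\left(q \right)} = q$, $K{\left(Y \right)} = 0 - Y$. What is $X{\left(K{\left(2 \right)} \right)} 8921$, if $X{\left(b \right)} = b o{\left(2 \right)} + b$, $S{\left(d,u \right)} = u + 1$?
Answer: $71368$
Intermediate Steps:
$K{\left(Y \right)} = - Y$
$S{\left(d,u \right)} = 1 + u$
$o{\left(t \right)} = \left(1 + 2 t\right) \left(-3 + t\right)$ ($o{\left(t \right)} = \left(t - 3\right) \left(t + \left(1 + t\right)\right) = \left(-3 + t\right) \left(1 + 2 t\right) = \left(1 + 2 t\right) \left(-3 + t\right)$)
$X{\left(b \right)} = - 4 b$ ($X{\left(b \right)} = b \left(-3 - 10 + 2 \cdot 2^{2}\right) + b = b \left(-3 - 10 + 2 \cdot 4\right) + b = b \left(-3 - 10 + 8\right) + b = b \left(-5\right) + b = - 5 b + b = - 4 b$)
$X{\left(K{\left(2 \right)} \right)} 8921 = - 4 \left(\left(-1\right) 2\right) 8921 = \left(-4\right) \left(-2\right) 8921 = 8 \cdot 8921 = 71368$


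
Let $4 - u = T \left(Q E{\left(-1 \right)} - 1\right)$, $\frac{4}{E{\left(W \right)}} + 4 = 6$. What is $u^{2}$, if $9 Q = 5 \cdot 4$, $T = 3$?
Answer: $\frac{361}{9} \approx 40.111$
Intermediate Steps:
$E{\left(W \right)} = 2$ ($E{\left(W \right)} = \frac{4}{-4 + 6} = \frac{4}{2} = 4 \cdot \frac{1}{2} = 2$)
$Q = \frac{20}{9}$ ($Q = \frac{5 \cdot 4}{9} = \frac{1}{9} \cdot 20 = \frac{20}{9} \approx 2.2222$)
$u = - \frac{19}{3}$ ($u = 4 - 3 \left(\frac{20}{9} \cdot 2 - 1\right) = 4 - 3 \left(\frac{40}{9} + \left(-2 + 1\right)\right) = 4 - 3 \left(\frac{40}{9} - 1\right) = 4 - 3 \cdot \frac{31}{9} = 4 - \frac{31}{3} = - \frac{19}{3} \approx -6.3333$)
$u^{2} = \left(- \frac{19}{3}\right)^{2} = \frac{361}{9}$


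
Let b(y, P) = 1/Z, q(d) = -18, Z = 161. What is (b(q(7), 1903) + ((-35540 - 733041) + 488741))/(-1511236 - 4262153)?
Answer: 45054239/929515629 ≈ 0.048471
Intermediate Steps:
b(y, P) = 1/161
(b(q(7), 1903) + ((-35540 - 733041) + 488741))/(-1511236 - 4262153) = (1/161 + ((-35540 - 733041) + 488741))/(-1511236 - 4262153) = (1/161 + (-768581 + 488741))/(-5773389) = (1/161 - 279840)*(-1/5773389) = -45054239/161*(-1/5773389) = 45054239/929515629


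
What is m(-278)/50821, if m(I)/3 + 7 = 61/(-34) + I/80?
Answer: -25029/34558280 ≈ -0.00072426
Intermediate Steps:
m(I) = -897/34 + 3*I/80 (m(I) = -21 + 3*(61/(-34) + I/80) = -21 + 3*(61*(-1/34) + I*(1/80)) = -21 + 3*(-61/34 + I/80) = -21 + (-183/34 + 3*I/80) = -897/34 + 3*I/80)
m(-278)/50821 = (-897/34 + (3/80)*(-278))/50821 = (-897/34 - 417/40)*(1/50821) = -25029/680*1/50821 = -25029/34558280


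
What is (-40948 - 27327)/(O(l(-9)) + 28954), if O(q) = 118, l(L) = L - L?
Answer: -68275/29072 ≈ -2.3485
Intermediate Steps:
l(L) = 0
(-40948 - 27327)/(O(l(-9)) + 28954) = (-40948 - 27327)/(118 + 28954) = -68275/29072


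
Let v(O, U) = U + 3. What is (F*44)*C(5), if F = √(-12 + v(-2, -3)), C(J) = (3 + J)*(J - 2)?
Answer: 2112*I*√3 ≈ 3658.1*I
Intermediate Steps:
v(O, U) = 3 + U
C(J) = (-2 + J)*(3 + J) (C(J) = (3 + J)*(-2 + J) = (-2 + J)*(3 + J))
F = 2*I*√3 (F = √(-12 + (3 - 3)) = √(-12 + 0) = √(-12) = 2*I*√3 ≈ 3.4641*I)
(F*44)*C(5) = ((2*I*√3)*44)*(-6 + 5 + 5²) = (88*I*√3)*(-6 + 5 + 25) = (88*I*√3)*24 = 2112*I*√3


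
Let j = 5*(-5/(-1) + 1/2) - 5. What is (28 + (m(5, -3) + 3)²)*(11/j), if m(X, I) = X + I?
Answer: 1166/45 ≈ 25.911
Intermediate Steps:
m(X, I) = I + X
j = 45/2 (j = 5*(-5*(-1) + 1*(½)) - 5 = 5*(5 + ½) - 5 = 5*(11/2) - 5 = 55/2 - 5 = 45/2 ≈ 22.500)
(28 + (m(5, -3) + 3)²)*(11/j) = (28 + ((-3 + 5) + 3)²)*(11/(45/2)) = (28 + (2 + 3)²)*(11*(2/45)) = (28 + 5²)*(22/45) = (28 + 25)*(22/45) = 53*(22/45) = 1166/45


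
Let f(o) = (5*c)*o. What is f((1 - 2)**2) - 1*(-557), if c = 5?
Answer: 582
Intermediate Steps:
f(o) = 25*o (f(o) = (5*5)*o = 25*o)
f((1 - 2)**2) - 1*(-557) = 25*(1 - 2)**2 - 1*(-557) = 25*(-1)**2 + 557 = 25*1 + 557 = 25 + 557 = 582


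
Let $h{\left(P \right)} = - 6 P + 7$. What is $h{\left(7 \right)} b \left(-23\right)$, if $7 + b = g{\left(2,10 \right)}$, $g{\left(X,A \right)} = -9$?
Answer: $-12880$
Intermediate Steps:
$b = -16$ ($b = -7 - 9 = -16$)
$h{\left(P \right)} = 7 - 6 P$
$h{\left(7 \right)} b \left(-23\right) = \left(7 - 42\right) \left(-16\right) \left(-23\right) = \left(-35\right) \left(-16\right) \left(-23\right) = 560 \left(-23\right) = -12880$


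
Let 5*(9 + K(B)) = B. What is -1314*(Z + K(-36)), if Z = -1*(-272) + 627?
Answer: -5799996/5 ≈ -1.1600e+6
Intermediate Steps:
K(B) = -9 + B/5
Z = 899 (Z = 272 + 627 = 899)
-1314*(Z + K(-36)) = -1314*(899 + (-9 + (⅕)*(-36))) = -1314*(899 + (-9 - 36/5)) = -1314*(899 - 81/5) = -1314*4414/5 = -5799996/5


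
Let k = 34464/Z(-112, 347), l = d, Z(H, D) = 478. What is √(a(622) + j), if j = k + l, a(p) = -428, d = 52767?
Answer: √2993774467/239 ≈ 228.93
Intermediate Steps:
l = 52767
k = 17232/239 (k = 34464/478 = 34464*(1/478) = 17232/239 ≈ 72.100)
j = 12628545/239 (j = 17232/239 + 52767 = 12628545/239 ≈ 52839.)
√(a(622) + j) = √(-428 + 12628545/239) = √(12526253/239) = √2993774467/239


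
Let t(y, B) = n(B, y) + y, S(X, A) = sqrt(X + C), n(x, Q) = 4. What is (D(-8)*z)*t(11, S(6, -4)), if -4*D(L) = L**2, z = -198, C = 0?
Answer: 47520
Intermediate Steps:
S(X, A) = sqrt(X) (S(X, A) = sqrt(X + 0) = sqrt(X))
t(y, B) = 4 + y
D(L) = -L**2/4
(D(-8)*z)*t(11, S(6, -4)) = (-1/4*(-8)**2*(-198))*(4 + 11) = (-1/4*64*(-198))*15 = -16*(-198)*15 = 3168*15 = 47520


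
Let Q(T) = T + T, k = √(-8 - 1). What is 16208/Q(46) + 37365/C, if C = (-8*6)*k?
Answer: 4052/23 + 12455*I/48 ≈ 176.17 + 259.48*I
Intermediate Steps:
k = 3*I (k = √(-9) = 3*I ≈ 3.0*I)
Q(T) = 2*T
C = -144*I (C = (-8*6)*(3*I) = -144*I ≈ -144.0*I)
16208/Q(46) + 37365/C = 16208/((2*46)) + 37365/((-144*I)) = 16208/92 + 37365*(I/144) = 16208*(1/92) + 12455*I/48 = 4052/23 + 12455*I/48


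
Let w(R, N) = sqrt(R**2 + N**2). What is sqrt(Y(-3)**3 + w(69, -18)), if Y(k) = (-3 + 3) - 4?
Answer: sqrt(-64 + 3*sqrt(565)) ≈ 2.7036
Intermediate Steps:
Y(k) = -4 (Y(k) = 0 - 4 = -4)
w(R, N) = sqrt(N**2 + R**2)
sqrt(Y(-3)**3 + w(69, -18)) = sqrt((-4)**3 + sqrt((-18)**2 + 69**2)) = sqrt(-64 + sqrt(324 + 4761)) = sqrt(-64 + sqrt(5085)) = sqrt(-64 + 3*sqrt(565))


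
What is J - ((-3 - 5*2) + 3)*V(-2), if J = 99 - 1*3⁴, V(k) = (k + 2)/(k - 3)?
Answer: 18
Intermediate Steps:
V(k) = (2 + k)/(-3 + k)
J = 18 (J = 99 - 1*81 = 99 - 81 = 18)
J - ((-3 - 5*2) + 3)*V(-2) = 18 - ((-3 - 5*2) + 3)*(2 - 2)/(-3 - 2) = 18 - ((-3 - 10) + 3)*0/(-5) = 18 - (-13 + 3)*(-⅕*0) = 18 - (-10)*0 = 18 - 1*0 = 18 + 0 = 18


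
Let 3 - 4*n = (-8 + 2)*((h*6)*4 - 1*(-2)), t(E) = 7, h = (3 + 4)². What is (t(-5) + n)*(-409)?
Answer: -2903491/4 ≈ -7.2587e+5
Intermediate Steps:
h = 49 (h = 7² = 49)
n = 7071/4 (n = ¾ - (-8 + 2)*((49*6)*4 - 1*(-2))/4 = ¾ - (-3)*(294*4 + 2)/2 = ¾ - (-3)*(1176 + 2)/2 = ¾ - (-3)*1178/2 = ¾ - ¼*(-7068) = ¾ + 1767 = 7071/4 ≈ 1767.8)
(t(-5) + n)*(-409) = (7 + 7071/4)*(-409) = (7099/4)*(-409) = -2903491/4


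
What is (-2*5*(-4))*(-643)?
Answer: -25720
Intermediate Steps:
(-2*5*(-4))*(-643) = -10*(-4)*(-643) = 40*(-643) = -25720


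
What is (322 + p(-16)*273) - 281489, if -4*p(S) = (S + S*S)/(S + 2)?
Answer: -279997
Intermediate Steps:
p(S) = -(S + S²)/(4*(2 + S)) (p(S) = -(S + S*S)/(4*(S + 2)) = -(S + S²)/(4*(2 + S)))
(322 + p(-16)*273) - 281489 = (322 - 1*(-16)*(1 - 16)/(8 + 4*(-16))*273) - 281489 = (322 - 1*(-16)*(-15)/(8 - 64)*273) - 281489 = (322 - 1*(-16)*(-15)/(-56)*273) - 281489 = (322 - 1*(-16)*(-1/56)*(-15)*273) - 281489 = (322 + (30/7)*273) - 281489 = (322 + 1170) - 281489 = 1492 - 281489 = -279997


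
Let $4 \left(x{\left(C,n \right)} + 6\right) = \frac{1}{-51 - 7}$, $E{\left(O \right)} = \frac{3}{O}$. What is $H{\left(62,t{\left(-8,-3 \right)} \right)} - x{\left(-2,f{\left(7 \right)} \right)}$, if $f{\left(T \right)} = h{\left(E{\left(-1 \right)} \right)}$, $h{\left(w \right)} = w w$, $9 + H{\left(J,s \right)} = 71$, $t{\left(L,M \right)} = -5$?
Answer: $\frac{15777}{232} \approx 68.004$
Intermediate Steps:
$H{\left(J,s \right)} = 62$ ($H{\left(J,s \right)} = -9 + 71 = 62$)
$h{\left(w \right)} = w^{2}$
$f{\left(T \right)} = 9$ ($f{\left(T \right)} = \left(\frac{3}{-1}\right)^{2} = \left(3 \left(-1\right)\right)^{2} = \left(-3\right)^{2} = 9$)
$x{\left(C,n \right)} = - \frac{1393}{232}$ ($x{\left(C,n \right)} = -6 + \frac{1}{4 \left(-51 - 7\right)} = -6 + \frac{1}{4 \left(-58\right)} = -6 + \frac{1}{4} \left(- \frac{1}{58}\right) = -6 - \frac{1}{232} = - \frac{1393}{232}$)
$H{\left(62,t{\left(-8,-3 \right)} \right)} - x{\left(-2,f{\left(7 \right)} \right)} = 62 - - \frac{1393}{232} = 62 + \frac{1393}{232} = \frac{15777}{232}$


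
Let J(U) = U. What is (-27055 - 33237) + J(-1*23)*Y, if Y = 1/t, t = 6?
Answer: -361775/6 ≈ -60296.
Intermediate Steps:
Y = ⅙ (Y = 1/6 = ⅙ ≈ 0.16667)
(-27055 - 33237) + J(-1*23)*Y = (-27055 - 33237) - 1*23*(⅙) = -60292 - 23*⅙ = -60292 - 23/6 = -361775/6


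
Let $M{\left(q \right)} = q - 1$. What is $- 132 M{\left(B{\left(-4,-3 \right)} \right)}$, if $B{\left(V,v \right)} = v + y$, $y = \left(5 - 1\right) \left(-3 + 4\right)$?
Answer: $0$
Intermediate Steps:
$y = 4$ ($y = \left(5 - 1\right) 1 = 4 \cdot 1 = 4$)
$B{\left(V,v \right)} = 4 + v$ ($B{\left(V,v \right)} = v + 4 = 4 + v$)
$M{\left(q \right)} = -1 + q$
$- 132 M{\left(B{\left(-4,-3 \right)} \right)} = - 132 \left(-1 + \left(4 - 3\right)\right) = - 132 \left(-1 + 1\right) = \left(-132\right) 0 = 0$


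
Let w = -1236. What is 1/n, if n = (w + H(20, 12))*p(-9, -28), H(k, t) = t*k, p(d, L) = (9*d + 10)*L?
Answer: -1/1980048 ≈ -5.0504e-7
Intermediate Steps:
p(d, L) = L*(10 + 9*d) (p(d, L) = (10 + 9*d)*L = L*(10 + 9*d))
H(k, t) = k*t
n = -1980048 (n = (-1236 + 20*12)*(-28*(10 + 9*(-9))) = (-1236 + 240)*(-28*(10 - 81)) = -(-27888)*(-71) = -996*1988 = -1980048)
1/n = 1/(-1980048) = -1/1980048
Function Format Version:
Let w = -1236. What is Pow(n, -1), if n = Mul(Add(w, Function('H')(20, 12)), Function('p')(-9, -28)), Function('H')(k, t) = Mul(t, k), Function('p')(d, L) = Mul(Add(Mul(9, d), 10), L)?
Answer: Rational(-1, 1980048) ≈ -5.0504e-7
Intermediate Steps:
Function('p')(d, L) = Mul(L, Add(10, Mul(9, d))) (Function('p')(d, L) = Mul(Add(10, Mul(9, d)), L) = Mul(L, Add(10, Mul(9, d))))
Function('H')(k, t) = Mul(k, t)
n = -1980048 (n = Mul(Add(-1236, Mul(20, 12)), Mul(-28, Add(10, Mul(9, -9)))) = Mul(Add(-1236, 240), Mul(-28, Add(10, -81))) = Mul(-996, Mul(-28, -71)) = Mul(-996, 1988) = -1980048)
Pow(n, -1) = Pow(-1980048, -1) = Rational(-1, 1980048)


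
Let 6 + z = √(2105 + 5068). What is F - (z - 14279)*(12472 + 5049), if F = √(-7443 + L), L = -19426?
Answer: 250287485 - 52563*√797 + I*√26869 ≈ 2.488e+8 + 163.92*I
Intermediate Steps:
z = -6 + 3*√797 (z = -6 + √(2105 + 5068) = -6 + √7173 = -6 + 3*√797 ≈ 78.694)
F = I*√26869 (F = √(-7443 - 19426) = √(-26869) = I*√26869 ≈ 163.92*I)
F - (z - 14279)*(12472 + 5049) = I*√26869 - ((-6 + 3*√797) - 14279)*(12472 + 5049) = I*√26869 - (-14285 + 3*√797)*17521 = I*√26869 - (-250287485 + 52563*√797) = I*√26869 + (250287485 - 52563*√797) = 250287485 - 52563*√797 + I*√26869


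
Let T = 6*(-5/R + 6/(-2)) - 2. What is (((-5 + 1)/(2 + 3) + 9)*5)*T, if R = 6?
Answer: -1025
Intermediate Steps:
T = -25 (T = 6*(-5/6 + 6/(-2)) - 2 = 6*(-5*1/6 + 6*(-1/2)) - 2 = 6*(-5/6 - 3) - 2 = 6*(-23/6) - 2 = -23 - 2 = -25)
(((-5 + 1)/(2 + 3) + 9)*5)*T = (((-5 + 1)/(2 + 3) + 9)*5)*(-25) = ((-4/5 + 9)*5)*(-25) = ((41/5)*5)*(-25) = 41*(-25) = -1025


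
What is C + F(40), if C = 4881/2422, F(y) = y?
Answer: 101761/2422 ≈ 42.015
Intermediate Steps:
C = 4881/2422 (C = 4881*(1/2422) = 4881/2422 ≈ 2.0153)
C + F(40) = 4881/2422 + 40 = 101761/2422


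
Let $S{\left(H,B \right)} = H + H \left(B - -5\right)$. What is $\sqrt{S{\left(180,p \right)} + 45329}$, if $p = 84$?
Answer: $\sqrt{61529} \approx 248.05$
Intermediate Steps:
$S{\left(H,B \right)} = H + H \left(5 + B\right)$ ($S{\left(H,B \right)} = H + H \left(B + 5\right) = H + H \left(5 + B\right)$)
$\sqrt{S{\left(180,p \right)} + 45329} = \sqrt{180 \left(6 + 84\right) + 45329} = \sqrt{180 \cdot 90 + 45329} = \sqrt{16200 + 45329} = \sqrt{61529}$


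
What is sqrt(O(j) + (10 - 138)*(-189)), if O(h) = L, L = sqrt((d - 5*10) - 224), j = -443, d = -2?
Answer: sqrt(24192 + 2*I*sqrt(69)) ≈ 155.54 + 0.0534*I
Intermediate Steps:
L = 2*I*sqrt(69) (L = sqrt((-2 - 5*10) - 224) = sqrt((-2 - 50) - 224) = sqrt(-52 - 224) = sqrt(-276) = 2*I*sqrt(69) ≈ 16.613*I)
O(h) = 2*I*sqrt(69)
sqrt(O(j) + (10 - 138)*(-189)) = sqrt(2*I*sqrt(69) + (10 - 138)*(-189)) = sqrt(2*I*sqrt(69) - 128*(-189)) = sqrt(2*I*sqrt(69) + 24192) = sqrt(24192 + 2*I*sqrt(69))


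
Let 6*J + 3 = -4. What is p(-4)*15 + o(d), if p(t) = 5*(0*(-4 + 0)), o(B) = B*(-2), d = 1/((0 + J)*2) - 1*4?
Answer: 62/7 ≈ 8.8571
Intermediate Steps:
J = -7/6 (J = -1/2 + (1/6)*(-4) = -1/2 - 2/3 = -7/6 ≈ -1.1667)
d = -31/7 (d = 1/((0 - 7/6)*2) - 1*4 = (1/2)/(-7/6) - 4 = -6/7*1/2 - 4 = -3/7 - 4 = -31/7 ≈ -4.4286)
o(B) = -2*B
p(t) = 0 (p(t) = 5*(0*(-4)) = 5*0 = 0)
p(-4)*15 + o(d) = 0*15 - 2*(-31/7) = 0 + 62/7 = 62/7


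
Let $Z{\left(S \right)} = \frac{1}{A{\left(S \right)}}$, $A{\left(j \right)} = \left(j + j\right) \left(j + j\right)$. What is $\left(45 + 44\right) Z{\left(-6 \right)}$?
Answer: $\frac{89}{144} \approx 0.61806$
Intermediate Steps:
$A{\left(j \right)} = 4 j^{2}$ ($A{\left(j \right)} = 2 j 2 j = 4 j^{2}$)
$Z{\left(S \right)} = \frac{1}{4 S^{2}}$
$\left(45 + 44\right) Z{\left(-6 \right)} = \left(45 + 44\right) \frac{1}{4 \cdot 36} = 89 \cdot \frac{1}{4} \cdot \frac{1}{36} = 89 \cdot \frac{1}{144} = \frac{89}{144}$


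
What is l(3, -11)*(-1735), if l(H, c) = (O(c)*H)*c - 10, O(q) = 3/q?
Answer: 1735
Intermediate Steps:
l(H, c) = -10 + 3*H (l(H, c) = ((3/c)*H)*c - 10 = (3*H/c)*c - 10 = 3*H - 10 = -10 + 3*H)
l(3, -11)*(-1735) = (-10 + 3*3)*(-1735) = (-10 + 9)*(-1735) = -1*(-1735) = 1735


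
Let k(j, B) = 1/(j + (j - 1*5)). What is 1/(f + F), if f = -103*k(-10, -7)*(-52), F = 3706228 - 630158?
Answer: 25/76896394 ≈ 3.2511e-7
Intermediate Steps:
F = 3076070
k(j, B) = 1/(-5 + 2*j) (k(j, B) = 1/(j + (j - 5)) = 1/(j + (-5 + j)) = 1/(-5 + 2*j))
f = -5356/25 (f = -103/(-5 + 2*(-10))*(-52) = -103/(-5 - 20)*(-52) = -103/(-25)*(-52) = -103*(-1/25)*(-52) = (103/25)*(-52) = -5356/25 ≈ -214.24)
1/(f + F) = 1/(-5356/25 + 3076070) = 1/(76896394/25) = 25/76896394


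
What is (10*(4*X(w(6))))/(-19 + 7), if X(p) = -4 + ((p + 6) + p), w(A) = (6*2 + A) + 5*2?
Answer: -580/3 ≈ -193.33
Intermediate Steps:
w(A) = 22 + A (w(A) = (12 + A) + 10 = 22 + A)
X(p) = 2 + 2*p (X(p) = -4 + ((6 + p) + p) = -4 + (6 + 2*p) = 2 + 2*p)
(10*(4*X(w(6))))/(-19 + 7) = (10*(4*(2 + 2*(22 + 6))))/(-19 + 7) = (10*(4*(2 + 2*28)))/(-12) = (10*(4*(2 + 56)))*(-1/12) = (10*(4*58))*(-1/12) = (10*232)*(-1/12) = 2320*(-1/12) = -580/3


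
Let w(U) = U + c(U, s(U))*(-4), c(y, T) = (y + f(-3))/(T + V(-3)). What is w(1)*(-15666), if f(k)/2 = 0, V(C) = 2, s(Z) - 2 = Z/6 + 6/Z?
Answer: -579642/61 ≈ -9502.3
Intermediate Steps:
s(Z) = 2 + 6/Z + Z/6 (s(Z) = 2 + (Z/6 + 6/Z) = 2 + (6/Z + Z/6) = 2 + 6/Z + Z/6)
f(k) = 0 (f(k) = 2*0 = 0)
c(y, T) = y/(2 + T) (c(y, T) = (y + 0)/(T + 2) = y/(2 + T))
w(U) = U - 4*U/(4 + 6/U + U/6) (w(U) = U + (U/(2 + (2 + 6/U + U/6)))*(-4) = U + (U/(4 + 6/U + U/6))*(-4) = U - 4*U/(4 + 6/U + U/6))
w(1)*(-15666) = (1*(36 + 1²)/(36 + 1² + 24*1))*(-15666) = (1*(36 + 1)/(36 + 1 + 24))*(-15666) = (1*37/61)*(-15666) = (1*(1/61)*37)*(-15666) = (37/61)*(-15666) = -579642/61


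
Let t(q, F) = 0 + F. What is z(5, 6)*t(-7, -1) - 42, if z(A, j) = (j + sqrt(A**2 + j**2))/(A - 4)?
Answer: -48 - sqrt(61) ≈ -55.810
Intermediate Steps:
t(q, F) = F
z(A, j) = (j + sqrt(A**2 + j**2))/(-4 + A)
z(5, 6)*t(-7, -1) - 42 = ((6 + sqrt(5**2 + 6**2))/(-4 + 5))*(-1) - 42 = ((6 + sqrt(25 + 36))/1)*(-1) - 42 = (1*(6 + sqrt(61)))*(-1) - 42 = (6 + sqrt(61))*(-1) - 42 = (-6 - sqrt(61)) - 42 = -48 - sqrt(61)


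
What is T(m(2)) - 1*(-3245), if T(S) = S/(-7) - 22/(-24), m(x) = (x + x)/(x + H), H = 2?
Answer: 272645/84 ≈ 3245.8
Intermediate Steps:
m(x) = 2*x/(2 + x) (m(x) = (x + x)/(x + 2) = (2*x)/(2 + x) = 2*x/(2 + x))
T(S) = 11/12 - S/7 (T(S) = S*(-⅐) - 22*(-1/24) = -S/7 + 11/12 = 11/12 - S/7)
T(m(2)) - 1*(-3245) = (11/12 - 2*2/(7*(2 + 2))) - 1*(-3245) = (11/12 - 2*2/(7*4)) + 3245 = (11/12 - ⅐*1) + 3245 = (11/12 - ⅐) + 3245 = 65/84 + 3245 = 272645/84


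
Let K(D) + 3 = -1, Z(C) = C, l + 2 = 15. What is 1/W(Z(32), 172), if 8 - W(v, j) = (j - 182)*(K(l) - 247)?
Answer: -1/2502 ≈ -0.00039968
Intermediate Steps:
l = 13 (l = -2 + 15 = 13)
K(D) = -4 (K(D) = -3 - 1 = -4)
W(v, j) = -45674 + 251*j (W(v, j) = 8 - (j - 182)*(-4 - 247) = 8 - (-182 + j)*(-251) = 8 - (45682 - 251*j) = 8 + (-45682 + 251*j) = -45674 + 251*j)
1/W(Z(32), 172) = 1/(-45674 + 251*172) = 1/(-45674 + 43172) = 1/(-2502) = -1/2502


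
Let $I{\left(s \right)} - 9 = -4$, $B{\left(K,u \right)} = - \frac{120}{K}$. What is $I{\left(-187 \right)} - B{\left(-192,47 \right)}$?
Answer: $\frac{35}{8} \approx 4.375$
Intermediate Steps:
$I{\left(s \right)} = 5$ ($I{\left(s \right)} = 9 - 4 = 5$)
$I{\left(-187 \right)} - B{\left(-192,47 \right)} = 5 - - \frac{120}{-192} = 5 - \left(-120\right) \left(- \frac{1}{192}\right) = 5 - \frac{5}{8} = \frac{35}{8}$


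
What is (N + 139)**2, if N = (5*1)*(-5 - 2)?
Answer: 10816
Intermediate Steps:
N = -35 (N = 5*(-7) = -35)
(N + 139)**2 = (-35 + 139)**2 = 104**2 = 10816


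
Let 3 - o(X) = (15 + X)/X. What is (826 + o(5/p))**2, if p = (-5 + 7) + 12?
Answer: 617796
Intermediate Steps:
p = 14 (p = 2 + 12 = 14)
o(X) = 3 - (15 + X)/X
(826 + o(5/p))**2 = (826 + (2 - 15/(5/14)))**2 = (826 + (2 - 15/(5*(1/14))))**2 = (826 + (2 - 15/5/14))**2 = (826 + (2 - 15*14/5))**2 = (826 + (2 - 42))**2 = (826 - 40)**2 = 786**2 = 617796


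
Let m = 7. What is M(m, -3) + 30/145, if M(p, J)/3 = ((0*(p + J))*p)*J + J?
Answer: -255/29 ≈ -8.7931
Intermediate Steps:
M(p, J) = 3*J (M(p, J) = 3*(((0*(p + J))*p)*J + J) = 3*(((0*(J + p))*p)*J + J) = 3*((0*p)*J + J) = 3*(0*J + J) = 3*(0 + J) = 3*J)
M(m, -3) + 30/145 = 3*(-3) + 30/145 = -9 + (1/145)*30 = -9 + 6/29 = -255/29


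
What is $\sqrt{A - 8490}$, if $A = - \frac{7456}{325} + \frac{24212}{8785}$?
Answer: $\frac{i \sqrt{110996494168742}}{114205} \approx 92.251 i$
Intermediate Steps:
$A = - \frac{11526412}{571025}$ ($A = \left(-7456\right) \frac{1}{325} + 24212 \cdot \frac{1}{8785} = - \frac{7456}{325} + \frac{24212}{8785} = - \frac{11526412}{571025} \approx -20.185$)
$\sqrt{A - 8490} = \sqrt{- \frac{11526412}{571025} - 8490} = \sqrt{- \frac{4859528662}{571025}} = \frac{i \sqrt{110996494168742}}{114205}$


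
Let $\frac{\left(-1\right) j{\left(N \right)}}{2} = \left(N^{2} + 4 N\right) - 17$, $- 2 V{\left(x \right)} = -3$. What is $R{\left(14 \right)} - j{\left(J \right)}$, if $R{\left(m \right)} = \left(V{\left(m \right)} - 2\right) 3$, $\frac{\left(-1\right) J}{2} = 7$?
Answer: $\frac{489}{2} \approx 244.5$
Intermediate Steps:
$J = -14$ ($J = \left(-2\right) 7 = -14$)
$V{\left(x \right)} = \frac{3}{2}$ ($V{\left(x \right)} = \left(- \frac{1}{2}\right) \left(-3\right) = \frac{3}{2}$)
$R{\left(m \right)} = - \frac{3}{2}$ ($R{\left(m \right)} = \left(\frac{3}{2} - 2\right) 3 = \left(- \frac{1}{2}\right) 3 = - \frac{3}{2}$)
$j{\left(N \right)} = 34 - 8 N - 2 N^{2}$ ($j{\left(N \right)} = - 2 \left(\left(N^{2} + 4 N\right) - 17\right) = - 2 \left(-17 + N^{2} + 4 N\right) = 34 - 8 N - 2 N^{2}$)
$R{\left(14 \right)} - j{\left(J \right)} = - \frac{3}{2} - \left(34 - -112 - 2 \left(-14\right)^{2}\right) = - \frac{3}{2} - \left(34 + 112 - 392\right) = - \frac{3}{2} - -246 = - \frac{3}{2} + 246 = \frac{489}{2}$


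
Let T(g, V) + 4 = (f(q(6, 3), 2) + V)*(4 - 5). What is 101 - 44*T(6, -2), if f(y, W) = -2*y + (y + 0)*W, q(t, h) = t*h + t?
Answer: 189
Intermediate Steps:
q(t, h) = t + h*t (q(t, h) = h*t + t = t + h*t)
f(y, W) = -2*y + W*y (f(y, W) = -2*y + y*W = -2*y + W*y)
T(g, V) = -4 - V (T(g, V) = -4 + ((6*(1 + 3))*(-2 + 2) + V)*(4 - 5) = -4 + ((6*4)*0 + V)*(-1) = -4 + (24*0 + V)*(-1) = -4 + (0 + V)*(-1) = -4 + V*(-1) = -4 - V)
101 - 44*T(6, -2) = 101 - 44*(-4 - 1*(-2)) = 101 - 44*(-4 + 2) = 101 - 44*(-2) = 101 + 88 = 189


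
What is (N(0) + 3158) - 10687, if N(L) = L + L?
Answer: -7529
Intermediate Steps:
N(L) = 2*L
(N(0) + 3158) - 10687 = (2*0 + 3158) - 10687 = (0 + 3158) - 10687 = 3158 - 10687 = -7529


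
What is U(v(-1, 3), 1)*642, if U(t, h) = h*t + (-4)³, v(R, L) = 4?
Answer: -38520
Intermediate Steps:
U(t, h) = -64 + h*t (U(t, h) = h*t - 64 = -64 + h*t)
U(v(-1, 3), 1)*642 = (-64 + 1*4)*642 = (-64 + 4)*642 = -60*642 = -38520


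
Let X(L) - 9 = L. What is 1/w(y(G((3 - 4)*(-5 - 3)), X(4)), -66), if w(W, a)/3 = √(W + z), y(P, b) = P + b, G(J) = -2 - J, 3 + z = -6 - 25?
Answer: -I*√31/93 ≈ -0.059868*I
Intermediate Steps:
z = -34 (z = -3 + (-6 - 25) = -3 - 31 = -34)
X(L) = 9 + L
w(W, a) = 3*√(-34 + W) (w(W, a) = 3*√(W - 34) = 3*√(-34 + W))
1/w(y(G((3 - 4)*(-5 - 3)), X(4)), -66) = 1/(3*√(-34 + ((-2 - (3 - 4)*(-5 - 3)) + (9 + 4)))) = 1/(3*√(-34 + ((-2 - (-1)*(-8)) + 13))) = 1/(3*√(-34 + ((-2 - 1*8) + 13))) = 1/(3*√(-34 + ((-2 - 8) + 13))) = 1/(3*√(-34 + (-10 + 13))) = 1/(3*√(-34 + 3)) = 1/(3*√(-31)) = 1/(3*(I*√31)) = 1/(3*I*√31) = -I*√31/93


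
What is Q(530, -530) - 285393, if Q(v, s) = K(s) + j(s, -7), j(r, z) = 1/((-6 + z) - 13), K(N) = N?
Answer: -7433999/26 ≈ -2.8592e+5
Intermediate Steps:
j(r, z) = 1/(-19 + z)
Q(v, s) = -1/26 + s (Q(v, s) = s + 1/(-19 - 7) = s + 1/(-26) = s - 1/26 = -1/26 + s)
Q(530, -530) - 285393 = (-1/26 - 530) - 285393 = -13781/26 - 285393 = -7433999/26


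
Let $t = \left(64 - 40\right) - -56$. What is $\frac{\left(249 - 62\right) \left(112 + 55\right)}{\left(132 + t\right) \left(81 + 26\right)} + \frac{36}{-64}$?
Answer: $\frac{73877}{90736} \approx 0.8142$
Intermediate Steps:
$t = 80$ ($t = \left(64 - 40\right) + 56 = 24 + 56 = 80$)
$\frac{\left(249 - 62\right) \left(112 + 55\right)}{\left(132 + t\right) \left(81 + 26\right)} + \frac{36}{-64} = \frac{\left(249 - 62\right) \left(112 + 55\right)}{\left(132 + 80\right) \left(81 + 26\right)} + \frac{36}{-64} = \frac{187 \cdot 167}{212 \cdot 107} + 36 \left(- \frac{1}{64}\right) = \frac{31229}{22684} - \frac{9}{16} = \frac{73877}{90736}$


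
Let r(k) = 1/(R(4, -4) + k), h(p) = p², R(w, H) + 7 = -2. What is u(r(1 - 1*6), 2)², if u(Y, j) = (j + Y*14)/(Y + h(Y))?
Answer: 38416/169 ≈ 227.31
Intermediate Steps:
R(w, H) = -9 (R(w, H) = -7 - 2 = -9)
r(k) = 1/(-9 + k)
u(Y, j) = (j + 14*Y)/(Y + Y²) (u(Y, j) = (j + Y*14)/(Y + Y²) = (j + 14*Y)/(Y + Y²))
u(r(1 - 1*6), 2)² = ((2 + 14/(-9 + (1 - 1*6)))/((1/(-9 + (1 - 1*6)))*(1 + 1/(-9 + (1 - 1*6)))))² = ((2 + 14/(-9 + (1 - 6)))/((1/(-9 + (1 - 6)))*(1 + 1/(-9 + (1 - 6)))))² = ((2 + 14/(-9 - 5))/((1/(-9 - 5))*(1 + 1/(-9 - 5))))² = ((2 + 14/(-14))/((1/(-14))*(1 + 1/(-14))))² = ((2 + 14*(-1/14))/((-1/14)*(1 - 1/14)))² = (-14*(2 - 1)/13/14)² = (-14*14/13*1)² = (-196/13)² = 38416/169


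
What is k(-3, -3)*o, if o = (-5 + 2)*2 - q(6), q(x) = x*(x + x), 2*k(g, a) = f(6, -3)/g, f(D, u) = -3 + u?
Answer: -78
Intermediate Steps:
k(g, a) = -3/g (k(g, a) = ((-3 - 3)/g)/2 = (-6/g)/2 = -3/g)
q(x) = 2*x**2 (q(x) = x*(2*x) = 2*x**2)
o = -78 (o = (-5 + 2)*2 - 2*6**2 = -3*2 - 2*36 = -6 - 1*72 = -6 - 72 = -78)
k(-3, -3)*o = -3/(-3)*(-78) = -3*(-1/3)*(-78) = 1*(-78) = -78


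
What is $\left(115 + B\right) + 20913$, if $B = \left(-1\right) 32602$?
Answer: $-11574$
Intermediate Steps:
$B = -32602$
$\left(115 + B\right) + 20913 = \left(115 - 32602\right) + 20913 = -32487 + 20913 = -11574$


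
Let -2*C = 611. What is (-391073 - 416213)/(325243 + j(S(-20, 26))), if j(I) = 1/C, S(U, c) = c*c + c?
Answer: -493251746/198723471 ≈ -2.4821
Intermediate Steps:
C = -611/2 (C = -½*611 = -611/2 ≈ -305.50)
S(U, c) = c + c² (S(U, c) = c² + c = c + c²)
j(I) = -2/611 (j(I) = 1/(-611/2) = -2/611)
(-391073 - 416213)/(325243 + j(S(-20, 26))) = (-391073 - 416213)/(325243 - 2/611) = -807286/198723471/611 = -807286*611/198723471 = -493251746/198723471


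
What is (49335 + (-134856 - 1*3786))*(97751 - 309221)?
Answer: 18885751290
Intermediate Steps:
(49335 + (-134856 - 1*3786))*(97751 - 309221) = (49335 + (-134856 - 3786))*(-211470) = (49335 - 138642)*(-211470) = -89307*(-211470) = 18885751290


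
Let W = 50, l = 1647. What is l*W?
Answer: 82350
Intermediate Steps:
l*W = 1647*50 = 82350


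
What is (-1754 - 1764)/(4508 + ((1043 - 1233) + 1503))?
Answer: -3518/5821 ≈ -0.60436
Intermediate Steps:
(-1754 - 1764)/(4508 + ((1043 - 1233) + 1503)) = -3518/(4508 + (-190 + 1503)) = -3518/(4508 + 1313) = -3518/5821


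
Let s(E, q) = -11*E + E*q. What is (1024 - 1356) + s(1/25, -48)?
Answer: -8359/25 ≈ -334.36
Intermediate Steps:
(1024 - 1356) + s(1/25, -48) = (1024 - 1356) + (-11 - 48)/25 = -332 + (1/25)*(-59) = -332 - 59/25 = -8359/25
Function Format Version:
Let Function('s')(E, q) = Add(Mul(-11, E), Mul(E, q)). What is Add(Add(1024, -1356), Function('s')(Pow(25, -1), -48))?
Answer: Rational(-8359, 25) ≈ -334.36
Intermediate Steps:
Add(Add(1024, -1356), Function('s')(Pow(25, -1), -48)) = Add(Add(1024, -1356), Mul(Pow(25, -1), Add(-11, -48))) = Add(-332, Mul(Rational(1, 25), -59)) = Add(-332, Rational(-59, 25)) = Rational(-8359, 25)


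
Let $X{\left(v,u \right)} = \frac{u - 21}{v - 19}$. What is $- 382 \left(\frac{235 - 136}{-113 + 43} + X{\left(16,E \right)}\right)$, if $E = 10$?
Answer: $- \frac{90343}{105} \approx -860.41$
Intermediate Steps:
$X{\left(v,u \right)} = \frac{-21 + u}{-19 + v}$
$- 382 \left(\frac{235 - 136}{-113 + 43} + X{\left(16,E \right)}\right) = - 382 \left(\frac{235 - 136}{-113 + 43} + \frac{-21 + 10}{-19 + 16}\right) = - 382 \left(\frac{99}{-70} + \frac{1}{-3} \left(-11\right)\right) = - 382 \left(99 \left(- \frac{1}{70}\right) - - \frac{11}{3}\right) = - 382 \left(- \frac{99}{70} + \frac{11}{3}\right) = \left(-382\right) \frac{473}{210} = - \frac{90343}{105}$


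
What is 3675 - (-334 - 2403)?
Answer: 6412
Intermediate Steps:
3675 - (-334 - 2403) = 3675 - 1*(-2737) = 3675 + 2737 = 6412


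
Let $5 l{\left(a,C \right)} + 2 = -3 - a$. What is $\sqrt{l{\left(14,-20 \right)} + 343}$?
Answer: $\frac{4 \sqrt{530}}{5} \approx 18.417$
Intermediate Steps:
$l{\left(a,C \right)} = -1 - \frac{a}{5}$ ($l{\left(a,C \right)} = - \frac{2}{5} + \frac{-3 - a}{5} = - \frac{2}{5} - \left(\frac{3}{5} + \frac{a}{5}\right) = -1 - \frac{a}{5}$)
$\sqrt{l{\left(14,-20 \right)} + 343} = \sqrt{\left(-1 - \frac{14}{5}\right) + 343} = \sqrt{- \frac{19}{5} + 343} = \sqrt{\frac{1696}{5}} = \frac{4 \sqrt{530}}{5}$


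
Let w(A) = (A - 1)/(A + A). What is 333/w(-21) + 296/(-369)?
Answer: 2577161/4059 ≈ 634.92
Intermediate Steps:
w(A) = (-1 + A)/(2*A) (w(A) = (-1 + A)/((2*A)) = (-1 + A)*(1/(2*A)) = (-1 + A)/(2*A))
333/w(-21) + 296/(-369) = 333/(((1/2)*(-1 - 21)/(-21))) + 296/(-369) = 333/(((1/2)*(-1/21)*(-22))) + 296*(-1/369) = 333/(11/21) - 296/369 = 333*(21/11) - 296/369 = 6993/11 - 296/369 = 2577161/4059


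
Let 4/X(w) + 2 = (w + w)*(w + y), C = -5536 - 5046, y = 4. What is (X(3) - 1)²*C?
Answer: -428571/50 ≈ -8571.4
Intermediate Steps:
C = -10582
X(w) = 4/(-2 + 2*w*(4 + w)) (X(w) = 4/(-2 + (w + w)*(w + 4)) = 4/(-2 + (2*w)*(4 + w)) = 4/(-2 + 2*w*(4 + w)))
(X(3) - 1)²*C = (2/(-1 + 3² + 4*3) - 1)²*(-10582) = (2/(-1 + 9 + 12) - 1)²*(-10582) = (2/20 - 1)²*(-10582) = (2*(1/20) - 1)²*(-10582) = (⅒ - 1)²*(-10582) = (-9/10)²*(-10582) = (81/100)*(-10582) = -428571/50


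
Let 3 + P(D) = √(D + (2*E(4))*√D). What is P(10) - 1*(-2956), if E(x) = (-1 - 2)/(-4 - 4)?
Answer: 2953 + √(40 + 3*√10)/2 ≈ 2956.5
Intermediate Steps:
E(x) = 3/8 (E(x) = -3/(-8) = -3*(-⅛) = 3/8)
P(D) = -3 + √(D + 3*√D/4) (P(D) = -3 + √(D + (2*(3/8))*√D) = -3 + √(D + 3*√D/4))
P(10) - 1*(-2956) = (-3 + √(3*√10 + 4*10)/2) - 1*(-2956) = (-3 + √(3*√10 + 40)/2) + 2956 = (-3 + √(40 + 3*√10)/2) + 2956 = 2953 + √(40 + 3*√10)/2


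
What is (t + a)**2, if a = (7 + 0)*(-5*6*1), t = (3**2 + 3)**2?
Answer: 4356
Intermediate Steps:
t = 144 (t = (9 + 3)**2 = 12**2 = 144)
a = -210 (a = 7*(-30*1) = 7*(-30) = -210)
(t + a)**2 = (144 - 210)**2 = (-66)**2 = 4356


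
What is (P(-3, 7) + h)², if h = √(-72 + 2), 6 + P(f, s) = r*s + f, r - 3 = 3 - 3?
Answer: (12 + I*√70)² ≈ 74.0 + 200.8*I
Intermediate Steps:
r = 3 (r = 3 + (3 - 3) = 3 + 0 = 3)
P(f, s) = -6 + f + 3*s (P(f, s) = -6 + (3*s + f) = -6 + (f + 3*s) = -6 + f + 3*s)
h = I*√70 (h = √(-70) = I*√70 ≈ 8.3666*I)
(P(-3, 7) + h)² = ((-6 - 3 + 3*7) + I*√70)² = ((-6 - 3 + 21) + I*√70)² = (12 + I*√70)²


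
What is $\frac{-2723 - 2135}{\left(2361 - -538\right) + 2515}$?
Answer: $- \frac{2429}{2707} \approx -0.8973$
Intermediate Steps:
$\frac{-2723 - 2135}{\left(2361 - -538\right) + 2515} = - \frac{4858}{\left(2361 + 538\right) + 2515} = - \frac{4858}{2899 + 2515} = - \frac{4858}{5414} = \left(-4858\right) \frac{1}{5414} = - \frac{2429}{2707}$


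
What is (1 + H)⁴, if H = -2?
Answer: 1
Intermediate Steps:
(1 + H)⁴ = (1 - 2)⁴ = (-1)⁴ = 1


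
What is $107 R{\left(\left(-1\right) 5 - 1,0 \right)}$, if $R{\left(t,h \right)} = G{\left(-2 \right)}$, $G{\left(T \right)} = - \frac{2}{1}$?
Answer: $-214$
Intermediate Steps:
$G{\left(T \right)} = -2$ ($G{\left(T \right)} = \left(-2\right) 1 = -2$)
$R{\left(t,h \right)} = -2$
$107 R{\left(\left(-1\right) 5 - 1,0 \right)} = 107 \left(-2\right) = -214$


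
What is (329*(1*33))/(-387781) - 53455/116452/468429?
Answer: -592264584192511/21153257297138148 ≈ -0.027999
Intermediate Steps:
(329*(1*33))/(-387781) - 53455/116452/468429 = (329*33)*(-1/387781) - 53455*1/116452*(1/468429) = 10857*(-1/387781) - 53455/116452*1/468429 = -10857/387781 - 53455/54549493908 = -592264584192511/21153257297138148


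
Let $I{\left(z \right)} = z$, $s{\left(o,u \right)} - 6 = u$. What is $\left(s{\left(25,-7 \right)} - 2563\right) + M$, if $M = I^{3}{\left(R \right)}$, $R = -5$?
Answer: $-2689$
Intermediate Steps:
$s{\left(o,u \right)} = 6 + u$
$M = -125$ ($M = \left(-5\right)^{3} = -125$)
$\left(s{\left(25,-7 \right)} - 2563\right) + M = \left(\left(6 - 7\right) - 2563\right) - 125 = \left(-1 - 2563\right) - 125 = -2564 - 125 = -2689$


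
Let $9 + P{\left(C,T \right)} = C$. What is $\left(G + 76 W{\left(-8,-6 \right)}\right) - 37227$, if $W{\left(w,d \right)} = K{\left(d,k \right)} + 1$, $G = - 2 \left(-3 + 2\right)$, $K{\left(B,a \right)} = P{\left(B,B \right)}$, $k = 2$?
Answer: $-38289$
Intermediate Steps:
$P{\left(C,T \right)} = -9 + C$
$K{\left(B,a \right)} = -9 + B$
$G = 2$ ($G = \left(-2\right) \left(-1\right) = 2$)
$W{\left(w,d \right)} = -8 + d$ ($W{\left(w,d \right)} = \left(-9 + d\right) + 1 = -8 + d$)
$\left(G + 76 W{\left(-8,-6 \right)}\right) - 37227 = \left(2 + 76 \left(-8 - 6\right)\right) - 37227 = \left(2 + 76 \left(-14\right)\right) - 37227 = \left(2 - 1064\right) - 37227 = -1062 - 37227 = -38289$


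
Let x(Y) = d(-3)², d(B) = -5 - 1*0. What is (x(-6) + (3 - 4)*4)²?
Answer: 441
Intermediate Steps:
d(B) = -5 (d(B) = -5 + 0 = -5)
x(Y) = 25 (x(Y) = (-5)² = 25)
(x(-6) + (3 - 4)*4)² = (25 + (3 - 4)*4)² = (25 - 1*4)² = (25 - 4)² = 21² = 441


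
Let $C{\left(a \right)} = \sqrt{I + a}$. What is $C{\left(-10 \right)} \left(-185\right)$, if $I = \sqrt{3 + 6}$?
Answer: $- 185 i \sqrt{7} \approx - 489.46 i$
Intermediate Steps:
$I = 3$ ($I = \sqrt{9} = 3$)
$C{\left(a \right)} = \sqrt{3 + a}$
$C{\left(-10 \right)} \left(-185\right) = \sqrt{3 - 10} \left(-185\right) = \sqrt{-7} \left(-185\right) = i \sqrt{7} \left(-185\right) = - 185 i \sqrt{7}$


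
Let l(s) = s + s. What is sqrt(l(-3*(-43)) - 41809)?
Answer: I*sqrt(41551) ≈ 203.84*I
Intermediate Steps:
l(s) = 2*s
sqrt(l(-3*(-43)) - 41809) = sqrt(2*(-3*(-43)) - 41809) = sqrt(2*129 - 41809) = sqrt(258 - 41809) = sqrt(-41551) = I*sqrt(41551)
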